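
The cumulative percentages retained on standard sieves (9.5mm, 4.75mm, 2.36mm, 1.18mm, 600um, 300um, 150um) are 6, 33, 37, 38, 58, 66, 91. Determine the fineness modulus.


FM = sum(cumulative % retained) / 100
= 329 / 100
= 3.29

3.29


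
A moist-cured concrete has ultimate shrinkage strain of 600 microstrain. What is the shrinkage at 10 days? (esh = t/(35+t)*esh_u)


esh(10) = 10 / (35 + 10) * 600
= 10 / 45 * 600
= 133.3 microstrain

133.3


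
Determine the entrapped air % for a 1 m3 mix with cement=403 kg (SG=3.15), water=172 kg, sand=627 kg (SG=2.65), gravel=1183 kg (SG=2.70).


Vol cement = 403 / (3.15 * 1000) = 0.127937 m3
Vol water = 172 / 1000 = 0.172 m3
Vol sand = 627 / (2.65 * 1000) = 0.236604 m3
Vol gravel = 1183 / (2.70 * 1000) = 0.438148 m3
Total solid + water volume = 0.974688 m3
Air = (1 - 0.974688) * 100 = 2.53%

2.53


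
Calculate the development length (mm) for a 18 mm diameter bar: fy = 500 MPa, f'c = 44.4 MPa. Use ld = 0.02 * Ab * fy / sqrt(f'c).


Ab = pi * 18^2 / 4 = 254.469 mm2
ld = 0.02 * 254.469 * 500 / sqrt(44.4)
= 381.9 mm

381.9


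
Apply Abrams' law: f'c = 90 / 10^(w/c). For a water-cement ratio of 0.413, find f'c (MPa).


f'c = 90 / 10^0.413
= 90 / 2.588
= 34.77 MPa

34.77


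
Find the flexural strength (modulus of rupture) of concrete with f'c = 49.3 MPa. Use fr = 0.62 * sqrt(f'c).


fr = 0.62 * sqrt(49.3)
= 4.353 MPa

4.353


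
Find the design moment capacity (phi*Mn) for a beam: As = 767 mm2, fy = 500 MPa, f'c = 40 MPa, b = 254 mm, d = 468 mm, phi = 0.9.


a = As * fy / (0.85 * f'c * b)
= 767 * 500 / (0.85 * 40 * 254)
= 44.4071 mm
Mn = As * fy * (d - a/2) / 10^6
= 170.9629 kN-m
phi*Mn = 0.9 * 170.9629 = 153.87 kN-m

153.87


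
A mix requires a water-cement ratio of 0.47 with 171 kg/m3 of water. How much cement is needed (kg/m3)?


Cement = water / (w/c)
= 171 / 0.47
= 363.8 kg/m3

363.8


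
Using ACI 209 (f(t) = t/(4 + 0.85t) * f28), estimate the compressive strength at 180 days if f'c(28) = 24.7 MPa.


f(180) = 180 / (4 + 0.85 * 180) * 24.7
= 180 / 157.0 * 24.7
= 28.32 MPa

28.32


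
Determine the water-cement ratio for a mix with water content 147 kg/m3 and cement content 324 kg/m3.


w/c = water / cement
w/c = 147 / 324 = 0.454

0.454


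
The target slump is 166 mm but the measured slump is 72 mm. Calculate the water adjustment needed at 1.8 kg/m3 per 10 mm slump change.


Difference = 166 - 72 = 94 mm
Water adjustment = 94 * 1.8 / 10 = 16.9 kg/m3

16.9


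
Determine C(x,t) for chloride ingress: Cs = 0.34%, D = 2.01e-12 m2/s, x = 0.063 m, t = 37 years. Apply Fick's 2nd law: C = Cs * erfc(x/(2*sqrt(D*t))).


t_seconds = 37 * 365.25 * 24 * 3600 = 1167631200.0 s
arg = 0.063 / (2 * sqrt(2.01e-12 * 1167631200.0))
= 0.6502
erfc(0.6502) = 0.3578
C = 0.34 * 0.3578 = 0.1217%

0.1217


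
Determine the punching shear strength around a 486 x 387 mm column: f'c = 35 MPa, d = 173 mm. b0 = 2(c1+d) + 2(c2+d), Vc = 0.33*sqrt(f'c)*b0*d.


b0 = 2*(486 + 173) + 2*(387 + 173) = 2438 mm
Vc = 0.33 * sqrt(35) * 2438 * 173 / 1000
= 823.43 kN

823.43


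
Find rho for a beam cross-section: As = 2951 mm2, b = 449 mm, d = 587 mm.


rho = As / (b * d)
= 2951 / (449 * 587)
= 0.0112

0.0112


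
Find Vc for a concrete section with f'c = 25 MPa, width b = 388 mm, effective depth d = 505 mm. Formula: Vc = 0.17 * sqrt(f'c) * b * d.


Vc = 0.17 * sqrt(25) * 388 * 505 / 1000
= 166.55 kN

166.55


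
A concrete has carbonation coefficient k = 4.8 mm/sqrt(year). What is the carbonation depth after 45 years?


depth = k * sqrt(t)
= 4.8 * sqrt(45)
= 32.2 mm

32.2


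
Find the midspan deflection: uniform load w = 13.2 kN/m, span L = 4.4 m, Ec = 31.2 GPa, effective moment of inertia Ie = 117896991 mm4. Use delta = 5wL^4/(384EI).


Convert: L = 4.4 m = 4400 mm, Ec = 31.2 GPa = 31200 MPa
delta = 5 * 13.2 * 4400^4 / (384 * 31200 * 117896991)
= 17.51 mm

17.51


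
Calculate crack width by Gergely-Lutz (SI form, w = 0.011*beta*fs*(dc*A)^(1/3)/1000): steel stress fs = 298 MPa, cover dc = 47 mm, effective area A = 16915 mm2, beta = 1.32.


w = 0.011 * beta * fs * (dc * A)^(1/3) / 1000
= 0.011 * 1.32 * 298 * (47 * 16915)^(1/3) / 1000
= 0.401 mm

0.401


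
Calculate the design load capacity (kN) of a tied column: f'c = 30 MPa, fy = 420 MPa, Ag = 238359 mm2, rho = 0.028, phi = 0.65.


Ast = rho * Ag = 0.028 * 238359 = 6674.052 mm2
phi*Pn = 0.65 * 0.80 * (0.85 * 30 * (238359 - 6674.052) + 420 * 6674.052) / 1000
= 4529.76 kN

4529.76


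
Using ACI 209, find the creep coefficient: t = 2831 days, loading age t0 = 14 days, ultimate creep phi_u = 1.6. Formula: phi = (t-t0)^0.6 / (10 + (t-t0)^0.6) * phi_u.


dt = 2831 - 14 = 2817
phi = 2817^0.6 / (10 + 2817^0.6) * 1.6
= 1.474

1.474


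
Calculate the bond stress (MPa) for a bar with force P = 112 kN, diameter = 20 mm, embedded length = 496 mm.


u = P / (pi * db * ld)
= 112 * 1000 / (pi * 20 * 496)
= 3.594 MPa

3.594


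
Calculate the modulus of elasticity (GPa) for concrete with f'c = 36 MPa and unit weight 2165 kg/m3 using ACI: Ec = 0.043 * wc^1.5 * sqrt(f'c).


Ec = 0.043 * 2165^1.5 * sqrt(36) / 1000
= 25.99 GPa

25.99


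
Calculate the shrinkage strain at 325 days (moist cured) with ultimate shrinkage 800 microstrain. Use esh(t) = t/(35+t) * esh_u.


esh(325) = 325 / (35 + 325) * 800
= 325 / 360 * 800
= 722.2 microstrain

722.2


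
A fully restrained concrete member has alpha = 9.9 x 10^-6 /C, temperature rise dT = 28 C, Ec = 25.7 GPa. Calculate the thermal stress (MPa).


sigma = alpha * dT * Ec
= 9.9e-6 * 28 * 25.7 * 1000
= 7.124 MPa

7.124


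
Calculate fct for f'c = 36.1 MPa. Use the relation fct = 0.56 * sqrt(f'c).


fct = 0.56 * sqrt(36.1)
= 0.56 * 6.008
= 3.365 MPa

3.365


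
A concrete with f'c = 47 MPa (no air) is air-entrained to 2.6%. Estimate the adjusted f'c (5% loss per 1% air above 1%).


Strength loss = (2.6 - 1) * 5 = 8.0%
f'c = 47 * (1 - 8.0/100)
= 43.24 MPa

43.24


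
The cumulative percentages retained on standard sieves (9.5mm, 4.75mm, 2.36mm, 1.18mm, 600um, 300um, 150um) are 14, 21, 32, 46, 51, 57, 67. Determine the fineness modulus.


FM = sum(cumulative % retained) / 100
= 288 / 100
= 2.88

2.88


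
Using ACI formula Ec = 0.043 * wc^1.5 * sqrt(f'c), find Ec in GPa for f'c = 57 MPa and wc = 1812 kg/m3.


Ec = 0.043 * 1812^1.5 * sqrt(57) / 1000
= 25.04 GPa

25.04


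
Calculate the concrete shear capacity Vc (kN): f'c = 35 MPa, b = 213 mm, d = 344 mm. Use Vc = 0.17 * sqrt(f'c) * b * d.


Vc = 0.17 * sqrt(35) * 213 * 344 / 1000
= 73.69 kN

73.69


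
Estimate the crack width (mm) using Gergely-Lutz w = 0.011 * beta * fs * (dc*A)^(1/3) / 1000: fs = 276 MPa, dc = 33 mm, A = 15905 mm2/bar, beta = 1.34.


w = 0.011 * beta * fs * (dc * A)^(1/3) / 1000
= 0.011 * 1.34 * 276 * (33 * 15905)^(1/3) / 1000
= 0.328 mm

0.328


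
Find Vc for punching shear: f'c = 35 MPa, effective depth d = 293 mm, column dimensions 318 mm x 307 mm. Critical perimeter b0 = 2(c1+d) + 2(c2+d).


b0 = 2*(318 + 293) + 2*(307 + 293) = 2422 mm
Vc = 0.33 * sqrt(35) * 2422 * 293 / 1000
= 1385.45 kN

1385.45


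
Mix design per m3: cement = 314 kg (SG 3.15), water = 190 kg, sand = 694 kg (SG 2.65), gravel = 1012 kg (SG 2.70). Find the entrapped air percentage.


Vol cement = 314 / (3.15 * 1000) = 0.099683 m3
Vol water = 190 / 1000 = 0.19 m3
Vol sand = 694 / (2.65 * 1000) = 0.261887 m3
Vol gravel = 1012 / (2.70 * 1000) = 0.374815 m3
Total solid + water volume = 0.926384 m3
Air = (1 - 0.926384) * 100 = 7.36%

7.36


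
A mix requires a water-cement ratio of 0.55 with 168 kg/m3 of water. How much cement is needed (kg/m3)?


Cement = water / (w/c)
= 168 / 0.55
= 305.5 kg/m3

305.5


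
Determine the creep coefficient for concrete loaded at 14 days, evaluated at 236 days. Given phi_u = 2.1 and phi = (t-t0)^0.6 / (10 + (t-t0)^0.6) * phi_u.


dt = 236 - 14 = 222
phi = 222^0.6 / (10 + 222^0.6) * 2.1
= 1.51

1.51


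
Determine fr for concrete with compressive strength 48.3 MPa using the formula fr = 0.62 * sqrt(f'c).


fr = 0.62 * sqrt(48.3)
= 4.309 MPa

4.309


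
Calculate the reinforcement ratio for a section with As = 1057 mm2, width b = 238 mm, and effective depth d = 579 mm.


rho = As / (b * d)
= 1057 / (238 * 579)
= 0.0077

0.0077


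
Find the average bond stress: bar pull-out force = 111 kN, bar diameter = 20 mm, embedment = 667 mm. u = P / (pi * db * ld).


u = P / (pi * db * ld)
= 111 * 1000 / (pi * 20 * 667)
= 2.649 MPa

2.649


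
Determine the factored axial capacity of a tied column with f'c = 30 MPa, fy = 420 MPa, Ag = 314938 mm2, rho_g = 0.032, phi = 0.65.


Ast = rho * Ag = 0.032 * 314938 = 10078.016 mm2
phi*Pn = 0.65 * 0.80 * (0.85 * 30 * (314938 - 10078.016) + 420 * 10078.016) / 1000
= 6243.48 kN

6243.48


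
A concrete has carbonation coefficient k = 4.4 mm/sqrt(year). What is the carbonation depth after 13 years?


depth = k * sqrt(t)
= 4.4 * sqrt(13)
= 15.86 mm

15.86


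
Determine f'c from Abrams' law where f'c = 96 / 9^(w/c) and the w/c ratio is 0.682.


f'c = 96 / 9^0.682
= 96 / 4.475
= 21.45 MPa

21.45


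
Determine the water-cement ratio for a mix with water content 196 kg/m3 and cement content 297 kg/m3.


w/c = water / cement
w/c = 196 / 297 = 0.66

0.66


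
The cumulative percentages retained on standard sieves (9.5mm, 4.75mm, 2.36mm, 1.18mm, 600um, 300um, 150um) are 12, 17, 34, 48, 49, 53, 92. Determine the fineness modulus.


FM = sum(cumulative % retained) / 100
= 305 / 100
= 3.05

3.05


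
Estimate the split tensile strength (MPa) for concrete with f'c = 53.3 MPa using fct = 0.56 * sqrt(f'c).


fct = 0.56 * sqrt(53.3)
= 0.56 * 7.301
= 4.088 MPa

4.088


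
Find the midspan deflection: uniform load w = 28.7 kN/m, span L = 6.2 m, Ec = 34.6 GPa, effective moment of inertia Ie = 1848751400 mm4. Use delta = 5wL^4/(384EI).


Convert: L = 6.2 m = 6200 mm, Ec = 34.6 GPa = 34600 MPa
delta = 5 * 28.7 * 6200^4 / (384 * 34600 * 1848751400)
= 8.63 mm

8.63


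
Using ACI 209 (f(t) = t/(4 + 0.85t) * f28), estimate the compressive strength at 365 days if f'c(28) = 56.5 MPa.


f(365) = 365 / (4 + 0.85 * 365) * 56.5
= 365 / 314.25 * 56.5
= 65.62 MPa

65.62


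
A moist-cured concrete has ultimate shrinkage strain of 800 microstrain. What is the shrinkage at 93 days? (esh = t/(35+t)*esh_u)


esh(93) = 93 / (35 + 93) * 800
= 93 / 128 * 800
= 581.2 microstrain

581.2


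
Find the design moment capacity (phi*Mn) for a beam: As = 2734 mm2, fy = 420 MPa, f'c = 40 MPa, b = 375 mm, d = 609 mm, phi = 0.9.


a = As * fy / (0.85 * f'c * b)
= 2734 * 420 / (0.85 * 40 * 375)
= 90.0612 mm
Mn = As * fy * (d - a/2) / 10^6
= 647.5948 kN-m
phi*Mn = 0.9 * 647.5948 = 582.84 kN-m

582.84


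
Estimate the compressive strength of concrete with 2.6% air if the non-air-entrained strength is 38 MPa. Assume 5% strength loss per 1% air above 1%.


Strength loss = (2.6 - 1) * 5 = 8.0%
f'c = 38 * (1 - 8.0/100)
= 34.96 MPa

34.96


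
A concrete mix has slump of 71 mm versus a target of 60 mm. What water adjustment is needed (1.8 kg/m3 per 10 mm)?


Difference = 60 - 71 = -11 mm
Water adjustment = -11 * 1.8 / 10 = -2.0 kg/m3

-2.0


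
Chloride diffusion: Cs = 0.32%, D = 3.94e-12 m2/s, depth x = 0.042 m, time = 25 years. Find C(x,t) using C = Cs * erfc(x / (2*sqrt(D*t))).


t_seconds = 25 * 365.25 * 24 * 3600 = 788940000.0 s
arg = 0.042 / (2 * sqrt(3.94e-12 * 788940000.0))
= 0.3767
erfc(0.3767) = 0.5943
C = 0.32 * 0.5943 = 0.1902%

0.1902


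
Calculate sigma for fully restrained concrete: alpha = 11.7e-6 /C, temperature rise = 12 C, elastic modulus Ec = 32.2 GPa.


sigma = alpha * dT * Ec
= 11.7e-6 * 12 * 32.2 * 1000
= 4.521 MPa

4.521


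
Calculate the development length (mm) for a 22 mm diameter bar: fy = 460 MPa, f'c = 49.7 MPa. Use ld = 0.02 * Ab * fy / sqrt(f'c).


Ab = pi * 22^2 / 4 = 380.133 mm2
ld = 0.02 * 380.133 * 460 / sqrt(49.7)
= 496.1 mm

496.1


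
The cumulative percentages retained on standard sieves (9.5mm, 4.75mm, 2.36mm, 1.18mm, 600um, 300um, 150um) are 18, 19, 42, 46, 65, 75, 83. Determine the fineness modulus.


FM = sum(cumulative % retained) / 100
= 348 / 100
= 3.48

3.48


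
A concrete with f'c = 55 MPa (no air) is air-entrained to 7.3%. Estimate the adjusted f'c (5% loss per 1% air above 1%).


Strength loss = (7.3 - 1) * 5 = 31.5%
f'c = 55 * (1 - 31.5/100)
= 37.68 MPa

37.68


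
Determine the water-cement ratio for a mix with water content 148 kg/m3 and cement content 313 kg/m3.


w/c = water / cement
w/c = 148 / 313 = 0.473

0.473


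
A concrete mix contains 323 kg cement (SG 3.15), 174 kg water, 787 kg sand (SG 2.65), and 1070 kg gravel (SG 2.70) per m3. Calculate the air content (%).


Vol cement = 323 / (3.15 * 1000) = 0.10254 m3
Vol water = 174 / 1000 = 0.174 m3
Vol sand = 787 / (2.65 * 1000) = 0.296981 m3
Vol gravel = 1070 / (2.70 * 1000) = 0.396296 m3
Total solid + water volume = 0.969817 m3
Air = (1 - 0.969817) * 100 = 3.02%

3.02


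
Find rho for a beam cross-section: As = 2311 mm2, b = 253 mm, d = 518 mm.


rho = As / (b * d)
= 2311 / (253 * 518)
= 0.0176

0.0176


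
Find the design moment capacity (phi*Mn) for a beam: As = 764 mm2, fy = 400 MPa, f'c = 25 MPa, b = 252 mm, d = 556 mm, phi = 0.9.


a = As * fy / (0.85 * f'c * b)
= 764 * 400 / (0.85 * 25 * 252)
= 57.0682 mm
Mn = As * fy * (d - a/2) / 10^6
= 161.1936 kN-m
phi*Mn = 0.9 * 161.1936 = 145.07 kN-m

145.07


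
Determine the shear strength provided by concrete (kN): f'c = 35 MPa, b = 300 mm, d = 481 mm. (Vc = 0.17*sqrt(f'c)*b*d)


Vc = 0.17 * sqrt(35) * 300 * 481 / 1000
= 145.13 kN

145.13


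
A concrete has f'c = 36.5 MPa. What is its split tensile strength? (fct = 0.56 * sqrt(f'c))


fct = 0.56 * sqrt(36.5)
= 0.56 * 6.042
= 3.383 MPa

3.383


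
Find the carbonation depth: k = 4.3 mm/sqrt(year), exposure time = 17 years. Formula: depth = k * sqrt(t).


depth = k * sqrt(t)
= 4.3 * sqrt(17)
= 17.73 mm

17.73


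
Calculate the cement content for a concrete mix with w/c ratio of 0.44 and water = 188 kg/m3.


Cement = water / (w/c)
= 188 / 0.44
= 427.3 kg/m3

427.3


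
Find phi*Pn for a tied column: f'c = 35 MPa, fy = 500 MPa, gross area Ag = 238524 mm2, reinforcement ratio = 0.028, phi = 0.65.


Ast = rho * Ag = 0.028 * 238524 = 6678.672 mm2
phi*Pn = 0.65 * 0.80 * (0.85 * 35 * (238524 - 6678.672) + 500 * 6678.672) / 1000
= 5323.1 kN

5323.1


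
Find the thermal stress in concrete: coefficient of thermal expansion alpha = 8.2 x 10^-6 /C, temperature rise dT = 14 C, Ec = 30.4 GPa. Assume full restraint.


sigma = alpha * dT * Ec
= 8.2e-6 * 14 * 30.4 * 1000
= 3.49 MPa

3.49


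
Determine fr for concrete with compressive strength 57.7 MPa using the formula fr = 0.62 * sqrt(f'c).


fr = 0.62 * sqrt(57.7)
= 4.71 MPa

4.71


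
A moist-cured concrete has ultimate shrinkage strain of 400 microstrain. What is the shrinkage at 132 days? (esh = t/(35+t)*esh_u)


esh(132) = 132 / (35 + 132) * 400
= 132 / 167 * 400
= 316.2 microstrain

316.2


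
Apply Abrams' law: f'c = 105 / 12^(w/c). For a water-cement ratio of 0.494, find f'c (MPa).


f'c = 105 / 12^0.494
= 105 / 3.413
= 30.77 MPa

30.77


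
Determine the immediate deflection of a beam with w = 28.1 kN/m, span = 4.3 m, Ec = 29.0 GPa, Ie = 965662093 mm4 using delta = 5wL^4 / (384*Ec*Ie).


Convert: L = 4.3 m = 4300 mm, Ec = 29.0 GPa = 29000 MPa
delta = 5 * 28.1 * 4300^4 / (384 * 29000 * 965662093)
= 4.47 mm

4.47


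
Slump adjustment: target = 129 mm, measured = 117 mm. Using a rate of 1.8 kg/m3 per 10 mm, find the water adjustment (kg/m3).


Difference = 129 - 117 = 12 mm
Water adjustment = 12 * 1.8 / 10 = 2.2 kg/m3

2.2


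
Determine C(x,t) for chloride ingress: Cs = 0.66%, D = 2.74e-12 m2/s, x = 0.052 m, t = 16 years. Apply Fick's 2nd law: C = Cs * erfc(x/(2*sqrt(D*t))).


t_seconds = 16 * 365.25 * 24 * 3600 = 504921600.0 s
arg = 0.052 / (2 * sqrt(2.74e-12 * 504921600.0))
= 0.699
erfc(0.699) = 0.3229
C = 0.66 * 0.3229 = 0.2131%

0.2131


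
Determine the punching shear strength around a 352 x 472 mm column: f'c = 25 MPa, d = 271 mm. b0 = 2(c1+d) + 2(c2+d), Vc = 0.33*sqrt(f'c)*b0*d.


b0 = 2*(352 + 271) + 2*(472 + 271) = 2732 mm
Vc = 0.33 * sqrt(25) * 2732 * 271 / 1000
= 1221.61 kN

1221.61


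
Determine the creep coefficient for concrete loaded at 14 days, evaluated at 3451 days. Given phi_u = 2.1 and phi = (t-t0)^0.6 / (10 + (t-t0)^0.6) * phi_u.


dt = 3451 - 14 = 3437
phi = 3437^0.6 / (10 + 3437^0.6) * 2.1
= 1.952

1.952


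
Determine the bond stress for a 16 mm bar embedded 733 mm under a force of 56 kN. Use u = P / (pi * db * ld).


u = P / (pi * db * ld)
= 56 * 1000 / (pi * 16 * 733)
= 1.52 MPa

1.52


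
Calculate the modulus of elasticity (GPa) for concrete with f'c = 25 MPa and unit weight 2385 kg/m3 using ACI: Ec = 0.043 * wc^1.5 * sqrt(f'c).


Ec = 0.043 * 2385^1.5 * sqrt(25) / 1000
= 25.04 GPa

25.04


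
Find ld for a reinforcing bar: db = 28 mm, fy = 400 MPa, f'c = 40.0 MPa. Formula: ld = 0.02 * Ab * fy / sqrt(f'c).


Ab = pi * 28^2 / 4 = 615.752 mm2
ld = 0.02 * 615.752 * 400 / sqrt(40.0)
= 778.9 mm

778.9


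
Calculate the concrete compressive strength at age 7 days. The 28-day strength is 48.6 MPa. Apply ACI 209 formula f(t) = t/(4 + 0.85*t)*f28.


f(7) = 7 / (4 + 0.85 * 7) * 48.6
= 7 / 9.95 * 48.6
= 34.19 MPa

34.19


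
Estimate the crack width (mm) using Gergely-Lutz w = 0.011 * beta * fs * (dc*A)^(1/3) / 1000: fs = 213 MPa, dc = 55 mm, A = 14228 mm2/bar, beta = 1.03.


w = 0.011 * beta * fs * (dc * A)^(1/3) / 1000
= 0.011 * 1.03 * 213 * (55 * 14228)^(1/3) / 1000
= 0.222 mm

0.222


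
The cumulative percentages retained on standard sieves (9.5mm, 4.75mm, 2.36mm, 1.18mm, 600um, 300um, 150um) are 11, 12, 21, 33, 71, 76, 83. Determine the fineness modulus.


FM = sum(cumulative % retained) / 100
= 307 / 100
= 3.07

3.07


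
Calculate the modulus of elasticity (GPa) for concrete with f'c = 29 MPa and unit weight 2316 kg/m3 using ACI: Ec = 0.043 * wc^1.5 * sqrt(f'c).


Ec = 0.043 * 2316^1.5 * sqrt(29) / 1000
= 25.81 GPa

25.81


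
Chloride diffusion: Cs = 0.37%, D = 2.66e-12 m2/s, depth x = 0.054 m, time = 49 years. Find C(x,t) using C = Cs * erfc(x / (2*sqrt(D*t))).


t_seconds = 49 * 365.25 * 24 * 3600 = 1546322400.0 s
arg = 0.054 / (2 * sqrt(2.66e-12 * 1546322400.0))
= 0.421
erfc(0.421) = 0.5516
C = 0.37 * 0.5516 = 0.2041%

0.2041


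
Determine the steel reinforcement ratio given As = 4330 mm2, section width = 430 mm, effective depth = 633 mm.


rho = As / (b * d)
= 4330 / (430 * 633)
= 0.0159

0.0159


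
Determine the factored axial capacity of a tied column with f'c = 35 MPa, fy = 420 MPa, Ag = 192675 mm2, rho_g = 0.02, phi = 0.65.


Ast = rho * Ag = 0.02 * 192675 = 3853.5 mm2
phi*Pn = 0.65 * 0.80 * (0.85 * 35 * (192675 - 3853.5) + 420 * 3853.5) / 1000
= 3762.67 kN

3762.67


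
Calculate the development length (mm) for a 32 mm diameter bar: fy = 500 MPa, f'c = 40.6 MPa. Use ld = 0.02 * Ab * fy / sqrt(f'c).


Ab = pi * 32^2 / 4 = 804.248 mm2
ld = 0.02 * 804.248 * 500 / sqrt(40.6)
= 1262.2 mm

1262.2


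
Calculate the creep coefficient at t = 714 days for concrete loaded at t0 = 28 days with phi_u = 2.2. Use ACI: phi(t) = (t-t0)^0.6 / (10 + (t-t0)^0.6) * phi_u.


dt = 714 - 28 = 686
phi = 686^0.6 / (10 + 686^0.6) * 2.2
= 1.835

1.835


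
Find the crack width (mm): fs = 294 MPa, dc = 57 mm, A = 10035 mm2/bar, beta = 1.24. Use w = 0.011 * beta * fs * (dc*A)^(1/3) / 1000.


w = 0.011 * beta * fs * (dc * A)^(1/3) / 1000
= 0.011 * 1.24 * 294 * (57 * 10035)^(1/3) / 1000
= 0.333 mm

0.333


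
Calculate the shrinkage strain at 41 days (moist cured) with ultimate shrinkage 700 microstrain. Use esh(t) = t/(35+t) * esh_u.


esh(41) = 41 / (35 + 41) * 700
= 41 / 76 * 700
= 377.6 microstrain

377.6


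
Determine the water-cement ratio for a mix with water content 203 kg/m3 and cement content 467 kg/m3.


w/c = water / cement
w/c = 203 / 467 = 0.435

0.435


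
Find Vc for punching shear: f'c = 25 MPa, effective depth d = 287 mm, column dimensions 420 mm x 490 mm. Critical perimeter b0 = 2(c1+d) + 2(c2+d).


b0 = 2*(420 + 287) + 2*(490 + 287) = 2968 mm
Vc = 0.33 * sqrt(25) * 2968 * 287 / 1000
= 1405.5 kN

1405.5


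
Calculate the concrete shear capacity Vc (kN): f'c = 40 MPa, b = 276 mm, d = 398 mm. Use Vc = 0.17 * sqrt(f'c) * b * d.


Vc = 0.17 * sqrt(40) * 276 * 398 / 1000
= 118.11 kN

118.11


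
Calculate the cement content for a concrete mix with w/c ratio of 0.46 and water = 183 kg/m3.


Cement = water / (w/c)
= 183 / 0.46
= 397.8 kg/m3

397.8


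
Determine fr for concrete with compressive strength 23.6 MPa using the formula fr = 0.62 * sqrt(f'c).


fr = 0.62 * sqrt(23.6)
= 3.012 MPa

3.012


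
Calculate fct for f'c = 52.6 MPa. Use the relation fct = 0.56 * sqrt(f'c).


fct = 0.56 * sqrt(52.6)
= 0.56 * 7.253
= 4.061 MPa

4.061


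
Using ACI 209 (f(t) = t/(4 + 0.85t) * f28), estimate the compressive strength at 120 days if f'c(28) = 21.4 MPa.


f(120) = 120 / (4 + 0.85 * 120) * 21.4
= 120 / 106.0 * 21.4
= 24.23 MPa

24.23


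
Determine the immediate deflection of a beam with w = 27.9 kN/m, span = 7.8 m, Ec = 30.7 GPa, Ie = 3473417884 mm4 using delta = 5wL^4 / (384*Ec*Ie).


Convert: L = 7.8 m = 7800 mm, Ec = 30.7 GPa = 30700 MPa
delta = 5 * 27.9 * 7800^4 / (384 * 30700 * 3473417884)
= 12.61 mm

12.61


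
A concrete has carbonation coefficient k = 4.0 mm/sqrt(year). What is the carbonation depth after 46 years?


depth = k * sqrt(t)
= 4.0 * sqrt(46)
= 27.13 mm

27.13


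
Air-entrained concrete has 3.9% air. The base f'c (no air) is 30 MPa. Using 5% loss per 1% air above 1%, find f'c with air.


Strength loss = (3.9 - 1) * 5 = 14.5%
f'c = 30 * (1 - 14.5/100)
= 25.65 MPa

25.65


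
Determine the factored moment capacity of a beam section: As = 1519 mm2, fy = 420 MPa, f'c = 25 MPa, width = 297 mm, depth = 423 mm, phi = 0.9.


a = As * fy / (0.85 * f'c * b)
= 1519 * 420 / (0.85 * 25 * 297)
= 101.0862 mm
Mn = As * fy * (d - a/2) / 10^6
= 237.6201 kN-m
phi*Mn = 0.9 * 237.6201 = 213.86 kN-m

213.86


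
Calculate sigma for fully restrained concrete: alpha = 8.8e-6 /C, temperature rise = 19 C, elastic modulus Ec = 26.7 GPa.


sigma = alpha * dT * Ec
= 8.8e-6 * 19 * 26.7 * 1000
= 4.464 MPa

4.464


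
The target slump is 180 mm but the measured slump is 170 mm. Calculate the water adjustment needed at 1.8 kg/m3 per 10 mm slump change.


Difference = 180 - 170 = 10 mm
Water adjustment = 10 * 1.8 / 10 = 1.8 kg/m3

1.8


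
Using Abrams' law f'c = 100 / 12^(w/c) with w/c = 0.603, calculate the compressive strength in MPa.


f'c = 100 / 12^0.603
= 100 / 4.475
= 22.35 MPa

22.35


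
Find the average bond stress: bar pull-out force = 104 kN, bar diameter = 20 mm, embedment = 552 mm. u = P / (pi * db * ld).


u = P / (pi * db * ld)
= 104 * 1000 / (pi * 20 * 552)
= 2.999 MPa

2.999


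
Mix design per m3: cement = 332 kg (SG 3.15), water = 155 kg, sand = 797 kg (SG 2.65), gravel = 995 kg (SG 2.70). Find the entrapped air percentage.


Vol cement = 332 / (3.15 * 1000) = 0.105397 m3
Vol water = 155 / 1000 = 0.155 m3
Vol sand = 797 / (2.65 * 1000) = 0.300755 m3
Vol gravel = 995 / (2.70 * 1000) = 0.368519 m3
Total solid + water volume = 0.92967 m3
Air = (1 - 0.92967) * 100 = 7.03%

7.03


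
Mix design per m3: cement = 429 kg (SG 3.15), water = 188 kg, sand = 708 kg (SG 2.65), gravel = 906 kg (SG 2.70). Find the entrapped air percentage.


Vol cement = 429 / (3.15 * 1000) = 0.13619 m3
Vol water = 188 / 1000 = 0.188 m3
Vol sand = 708 / (2.65 * 1000) = 0.26717 m3
Vol gravel = 906 / (2.70 * 1000) = 0.335556 m3
Total solid + water volume = 0.926916 m3
Air = (1 - 0.926916) * 100 = 7.31%

7.31


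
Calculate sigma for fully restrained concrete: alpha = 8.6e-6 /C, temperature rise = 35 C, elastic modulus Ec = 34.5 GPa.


sigma = alpha * dT * Ec
= 8.6e-6 * 35 * 34.5 * 1000
= 10.384 MPa

10.384


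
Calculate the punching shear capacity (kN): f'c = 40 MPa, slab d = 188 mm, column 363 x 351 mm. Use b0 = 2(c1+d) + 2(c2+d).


b0 = 2*(363 + 188) + 2*(351 + 188) = 2180 mm
Vc = 0.33 * sqrt(40) * 2180 * 188 / 1000
= 855.38 kN

855.38


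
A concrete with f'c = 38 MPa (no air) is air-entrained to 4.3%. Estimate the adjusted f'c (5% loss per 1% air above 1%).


Strength loss = (4.3 - 1) * 5 = 16.5%
f'c = 38 * (1 - 16.5/100)
= 31.73 MPa

31.73


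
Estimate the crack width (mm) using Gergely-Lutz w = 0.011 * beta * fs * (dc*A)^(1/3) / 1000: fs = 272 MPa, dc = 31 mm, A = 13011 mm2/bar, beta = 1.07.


w = 0.011 * beta * fs * (dc * A)^(1/3) / 1000
= 0.011 * 1.07 * 272 * (31 * 13011)^(1/3) / 1000
= 0.237 mm

0.237


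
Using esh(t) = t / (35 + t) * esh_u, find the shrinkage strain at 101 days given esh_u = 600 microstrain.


esh(101) = 101 / (35 + 101) * 600
= 101 / 136 * 600
= 445.6 microstrain

445.6


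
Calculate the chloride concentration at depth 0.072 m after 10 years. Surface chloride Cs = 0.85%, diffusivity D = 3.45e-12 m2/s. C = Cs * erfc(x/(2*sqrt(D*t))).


t_seconds = 10 * 365.25 * 24 * 3600 = 315576000.0 s
arg = 0.072 / (2 * sqrt(3.45e-12 * 315576000.0))
= 1.091
erfc(1.091) = 0.1228
C = 0.85 * 0.1228 = 0.1044%

0.1044


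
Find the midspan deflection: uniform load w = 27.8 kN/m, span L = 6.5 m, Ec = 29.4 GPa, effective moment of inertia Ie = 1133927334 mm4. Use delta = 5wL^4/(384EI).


Convert: L = 6.5 m = 6500 mm, Ec = 29.4 GPa = 29400 MPa
delta = 5 * 27.8 * 6500^4 / (384 * 29400 * 1133927334)
= 19.38 mm

19.38


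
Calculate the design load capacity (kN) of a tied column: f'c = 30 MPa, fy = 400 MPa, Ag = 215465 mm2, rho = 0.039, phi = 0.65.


Ast = rho * Ag = 0.039 * 215465 = 8403.135 mm2
phi*Pn = 0.65 * 0.80 * (0.85 * 30 * (215465 - 8403.135) + 400 * 8403.135) / 1000
= 4493.49 kN

4493.49


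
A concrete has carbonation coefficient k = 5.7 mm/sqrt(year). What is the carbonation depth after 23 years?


depth = k * sqrt(t)
= 5.7 * sqrt(23)
= 27.34 mm

27.34


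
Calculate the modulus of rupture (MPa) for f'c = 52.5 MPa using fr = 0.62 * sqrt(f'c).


fr = 0.62 * sqrt(52.5)
= 4.492 MPa

4.492


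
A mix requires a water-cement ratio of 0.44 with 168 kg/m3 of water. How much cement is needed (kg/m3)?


Cement = water / (w/c)
= 168 / 0.44
= 381.8 kg/m3

381.8


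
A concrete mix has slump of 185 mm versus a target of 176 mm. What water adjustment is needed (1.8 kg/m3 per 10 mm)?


Difference = 176 - 185 = -9 mm
Water adjustment = -9 * 1.8 / 10 = -1.6 kg/m3

-1.6


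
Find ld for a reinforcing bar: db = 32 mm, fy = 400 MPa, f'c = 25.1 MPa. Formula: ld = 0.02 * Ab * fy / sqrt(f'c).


Ab = pi * 32^2 / 4 = 804.248 mm2
ld = 0.02 * 804.248 * 400 / sqrt(25.1)
= 1284.2 mm

1284.2


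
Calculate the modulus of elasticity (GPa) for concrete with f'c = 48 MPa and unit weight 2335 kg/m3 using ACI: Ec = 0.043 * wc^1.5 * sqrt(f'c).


Ec = 0.043 * 2335^1.5 * sqrt(48) / 1000
= 33.61 GPa

33.61


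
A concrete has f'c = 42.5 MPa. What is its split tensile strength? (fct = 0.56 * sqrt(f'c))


fct = 0.56 * sqrt(42.5)
= 0.56 * 6.519
= 3.651 MPa

3.651


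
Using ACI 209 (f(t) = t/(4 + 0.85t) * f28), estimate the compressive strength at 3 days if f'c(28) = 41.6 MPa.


f(3) = 3 / (4 + 0.85 * 3) * 41.6
= 3 / 6.55 * 41.6
= 19.05 MPa

19.05


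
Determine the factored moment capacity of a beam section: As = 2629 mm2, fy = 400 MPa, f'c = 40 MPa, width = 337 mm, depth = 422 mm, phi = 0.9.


a = As * fy / (0.85 * f'c * b)
= 2629 * 400 / (0.85 * 40 * 337)
= 91.7787 mm
Mn = As * fy * (d - a/2) / 10^6
= 395.518 kN-m
phi*Mn = 0.9 * 395.518 = 355.97 kN-m

355.97


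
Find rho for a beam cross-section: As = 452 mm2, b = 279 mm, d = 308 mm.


rho = As / (b * d)
= 452 / (279 * 308)
= 0.0053

0.0053


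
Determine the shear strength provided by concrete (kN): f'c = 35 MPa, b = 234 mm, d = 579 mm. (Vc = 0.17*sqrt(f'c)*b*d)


Vc = 0.17 * sqrt(35) * 234 * 579 / 1000
= 136.26 kN

136.26


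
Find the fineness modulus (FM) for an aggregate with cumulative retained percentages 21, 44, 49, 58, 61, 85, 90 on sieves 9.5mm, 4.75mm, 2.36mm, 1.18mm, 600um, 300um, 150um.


FM = sum(cumulative % retained) / 100
= 408 / 100
= 4.08

4.08


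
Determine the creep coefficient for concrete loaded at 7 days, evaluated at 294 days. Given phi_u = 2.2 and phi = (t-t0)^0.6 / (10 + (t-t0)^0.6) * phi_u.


dt = 294 - 7 = 287
phi = 287^0.6 / (10 + 287^0.6) * 2.2
= 1.648

1.648


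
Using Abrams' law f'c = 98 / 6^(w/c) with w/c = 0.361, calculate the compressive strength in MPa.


f'c = 98 / 6^0.361
= 98 / 1.909
= 51.32 MPa

51.32


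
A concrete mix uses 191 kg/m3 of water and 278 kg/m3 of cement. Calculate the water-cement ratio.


w/c = water / cement
w/c = 191 / 278 = 0.687

0.687


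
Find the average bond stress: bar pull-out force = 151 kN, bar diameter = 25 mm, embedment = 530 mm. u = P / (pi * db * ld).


u = P / (pi * db * ld)
= 151 * 1000 / (pi * 25 * 530)
= 3.628 MPa

3.628


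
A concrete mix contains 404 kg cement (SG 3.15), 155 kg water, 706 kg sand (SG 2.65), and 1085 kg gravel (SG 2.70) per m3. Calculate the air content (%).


Vol cement = 404 / (3.15 * 1000) = 0.128254 m3
Vol water = 155 / 1000 = 0.155 m3
Vol sand = 706 / (2.65 * 1000) = 0.266415 m3
Vol gravel = 1085 / (2.70 * 1000) = 0.401852 m3
Total solid + water volume = 0.951521 m3
Air = (1 - 0.951521) * 100 = 4.85%

4.85


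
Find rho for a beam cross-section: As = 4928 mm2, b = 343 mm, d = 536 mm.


rho = As / (b * d)
= 4928 / (343 * 536)
= 0.0268

0.0268


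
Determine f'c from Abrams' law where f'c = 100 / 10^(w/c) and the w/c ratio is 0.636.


f'c = 100 / 10^0.636
= 100 / 4.325
= 23.12 MPa

23.12


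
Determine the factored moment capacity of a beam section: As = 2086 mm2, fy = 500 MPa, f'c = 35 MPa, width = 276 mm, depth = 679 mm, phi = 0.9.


a = As * fy / (0.85 * f'c * b)
= 2086 * 500 / (0.85 * 35 * 276)
= 127.0247 mm
Mn = As * fy * (d - a/2) / 10^6
= 641.9536 kN-m
phi*Mn = 0.9 * 641.9536 = 577.76 kN-m

577.76


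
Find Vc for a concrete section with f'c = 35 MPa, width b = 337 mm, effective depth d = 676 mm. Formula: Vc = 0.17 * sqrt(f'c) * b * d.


Vc = 0.17 * sqrt(35) * 337 * 676 / 1000
= 229.12 kN

229.12


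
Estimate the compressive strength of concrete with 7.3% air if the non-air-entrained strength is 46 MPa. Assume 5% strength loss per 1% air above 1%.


Strength loss = (7.3 - 1) * 5 = 31.5%
f'c = 46 * (1 - 31.5/100)
= 31.51 MPa

31.51


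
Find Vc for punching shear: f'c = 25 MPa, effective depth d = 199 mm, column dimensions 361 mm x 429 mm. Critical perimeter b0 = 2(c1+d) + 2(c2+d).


b0 = 2*(361 + 199) + 2*(429 + 199) = 2376 mm
Vc = 0.33 * sqrt(25) * 2376 * 199 / 1000
= 780.16 kN

780.16


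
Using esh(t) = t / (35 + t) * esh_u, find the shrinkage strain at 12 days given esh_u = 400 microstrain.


esh(12) = 12 / (35 + 12) * 400
= 12 / 47 * 400
= 102.1 microstrain

102.1


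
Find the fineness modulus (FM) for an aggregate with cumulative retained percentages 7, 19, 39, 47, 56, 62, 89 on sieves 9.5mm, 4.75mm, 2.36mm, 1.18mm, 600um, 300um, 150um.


FM = sum(cumulative % retained) / 100
= 319 / 100
= 3.19

3.19


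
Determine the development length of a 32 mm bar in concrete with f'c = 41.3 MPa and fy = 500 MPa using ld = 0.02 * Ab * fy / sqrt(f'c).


Ab = pi * 32^2 / 4 = 804.248 mm2
ld = 0.02 * 804.248 * 500 / sqrt(41.3)
= 1251.5 mm

1251.5


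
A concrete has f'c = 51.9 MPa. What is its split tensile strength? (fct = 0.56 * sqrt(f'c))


fct = 0.56 * sqrt(51.9)
= 0.56 * 7.204
= 4.034 MPa

4.034


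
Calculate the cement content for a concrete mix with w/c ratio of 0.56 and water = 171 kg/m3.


Cement = water / (w/c)
= 171 / 0.56
= 305.4 kg/m3

305.4


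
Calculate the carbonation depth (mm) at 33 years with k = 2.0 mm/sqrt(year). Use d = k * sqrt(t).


depth = k * sqrt(t)
= 2.0 * sqrt(33)
= 11.49 mm

11.49


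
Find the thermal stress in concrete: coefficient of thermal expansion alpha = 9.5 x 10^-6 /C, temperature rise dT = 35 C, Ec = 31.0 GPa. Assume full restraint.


sigma = alpha * dT * Ec
= 9.5e-6 * 35 * 31.0 * 1000
= 10.307 MPa

10.307


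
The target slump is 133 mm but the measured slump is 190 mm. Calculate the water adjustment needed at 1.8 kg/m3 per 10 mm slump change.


Difference = 133 - 190 = -57 mm
Water adjustment = -57 * 1.8 / 10 = -10.3 kg/m3

-10.3


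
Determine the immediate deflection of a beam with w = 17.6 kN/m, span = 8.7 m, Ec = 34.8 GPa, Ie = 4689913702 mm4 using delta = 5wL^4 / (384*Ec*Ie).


Convert: L = 8.7 m = 8700 mm, Ec = 34.8 GPa = 34800 MPa
delta = 5 * 17.6 * 8700^4 / (384 * 34800 * 4689913702)
= 8.04 mm

8.04


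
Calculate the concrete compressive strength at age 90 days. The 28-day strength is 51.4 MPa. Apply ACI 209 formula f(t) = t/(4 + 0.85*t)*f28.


f(90) = 90 / (4 + 0.85 * 90) * 51.4
= 90 / 80.5 * 51.4
= 57.47 MPa

57.47


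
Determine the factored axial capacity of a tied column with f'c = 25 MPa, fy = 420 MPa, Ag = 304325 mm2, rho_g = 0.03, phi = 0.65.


Ast = rho * Ag = 0.03 * 304325 = 9129.75 mm2
phi*Pn = 0.65 * 0.80 * (0.85 * 25 * (304325 - 9129.75) + 420 * 9129.75) / 1000
= 5255.84 kN

5255.84


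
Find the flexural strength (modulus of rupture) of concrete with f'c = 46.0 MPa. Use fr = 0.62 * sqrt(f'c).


fr = 0.62 * sqrt(46.0)
= 4.205 MPa

4.205


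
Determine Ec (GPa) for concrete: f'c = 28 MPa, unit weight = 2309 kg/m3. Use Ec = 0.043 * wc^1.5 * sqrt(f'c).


Ec = 0.043 * 2309^1.5 * sqrt(28) / 1000
= 25.25 GPa

25.25


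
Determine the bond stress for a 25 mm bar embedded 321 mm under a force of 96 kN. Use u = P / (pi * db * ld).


u = P / (pi * db * ld)
= 96 * 1000 / (pi * 25 * 321)
= 3.808 MPa

3.808


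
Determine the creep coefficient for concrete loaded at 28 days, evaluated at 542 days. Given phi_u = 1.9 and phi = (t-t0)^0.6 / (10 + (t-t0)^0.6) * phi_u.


dt = 542 - 28 = 514
phi = 514^0.6 / (10 + 514^0.6) * 1.9
= 1.537

1.537


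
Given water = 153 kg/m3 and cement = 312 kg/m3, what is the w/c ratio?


w/c = water / cement
w/c = 153 / 312 = 0.49

0.49


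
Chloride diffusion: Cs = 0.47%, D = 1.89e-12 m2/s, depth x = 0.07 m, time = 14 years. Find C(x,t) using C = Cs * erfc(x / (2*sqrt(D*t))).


t_seconds = 14 * 365.25 * 24 * 3600 = 441806400.0 s
arg = 0.07 / (2 * sqrt(1.89e-12 * 441806400.0))
= 1.2112
erfc(1.2112) = 0.0867
C = 0.47 * 0.0867 = 0.0408%

0.0408


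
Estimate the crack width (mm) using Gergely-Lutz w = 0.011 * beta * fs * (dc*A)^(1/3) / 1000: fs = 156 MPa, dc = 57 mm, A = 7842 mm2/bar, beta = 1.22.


w = 0.011 * beta * fs * (dc * A)^(1/3) / 1000
= 0.011 * 1.22 * 156 * (57 * 7842)^(1/3) / 1000
= 0.16 mm

0.16


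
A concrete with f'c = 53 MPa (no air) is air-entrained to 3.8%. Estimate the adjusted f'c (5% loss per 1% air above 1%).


Strength loss = (3.8 - 1) * 5 = 14.0%
f'c = 53 * (1 - 14.0/100)
= 45.58 MPa

45.58


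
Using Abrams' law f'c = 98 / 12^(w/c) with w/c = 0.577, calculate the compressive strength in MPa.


f'c = 98 / 12^0.577
= 98 / 4.195
= 23.36 MPa

23.36


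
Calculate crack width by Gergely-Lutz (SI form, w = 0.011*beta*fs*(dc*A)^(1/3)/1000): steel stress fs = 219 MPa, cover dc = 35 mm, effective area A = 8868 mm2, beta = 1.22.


w = 0.011 * beta * fs * (dc * A)^(1/3) / 1000
= 0.011 * 1.22 * 219 * (35 * 8868)^(1/3) / 1000
= 0.199 mm

0.199


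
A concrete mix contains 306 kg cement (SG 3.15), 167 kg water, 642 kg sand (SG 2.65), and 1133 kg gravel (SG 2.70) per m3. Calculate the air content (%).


Vol cement = 306 / (3.15 * 1000) = 0.097143 m3
Vol water = 167 / 1000 = 0.167 m3
Vol sand = 642 / (2.65 * 1000) = 0.242264 m3
Vol gravel = 1133 / (2.70 * 1000) = 0.41963 m3
Total solid + water volume = 0.926037 m3
Air = (1 - 0.926037) * 100 = 7.4%

7.4


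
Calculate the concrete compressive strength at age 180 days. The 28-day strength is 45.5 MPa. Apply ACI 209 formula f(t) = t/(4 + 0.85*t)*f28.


f(180) = 180 / (4 + 0.85 * 180) * 45.5
= 180 / 157.0 * 45.5
= 52.17 MPa

52.17


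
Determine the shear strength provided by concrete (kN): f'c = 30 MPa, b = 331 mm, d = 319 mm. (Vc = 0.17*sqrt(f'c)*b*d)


Vc = 0.17 * sqrt(30) * 331 * 319 / 1000
= 98.32 kN

98.32


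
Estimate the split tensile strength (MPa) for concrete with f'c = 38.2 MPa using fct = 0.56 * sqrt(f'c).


fct = 0.56 * sqrt(38.2)
= 0.56 * 6.181
= 3.461 MPa

3.461


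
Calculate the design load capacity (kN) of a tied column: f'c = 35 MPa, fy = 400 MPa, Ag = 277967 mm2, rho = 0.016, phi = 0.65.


Ast = rho * Ag = 0.016 * 277967 = 4447.472 mm2
phi*Pn = 0.65 * 0.80 * (0.85 * 35 * (277967 - 4447.472) + 400 * 4447.472) / 1000
= 5156.42 kN

5156.42


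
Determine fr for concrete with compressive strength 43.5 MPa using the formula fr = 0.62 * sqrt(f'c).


fr = 0.62 * sqrt(43.5)
= 4.089 MPa

4.089


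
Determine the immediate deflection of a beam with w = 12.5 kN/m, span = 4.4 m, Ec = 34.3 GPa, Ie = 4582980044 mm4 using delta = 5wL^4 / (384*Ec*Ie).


Convert: L = 4.4 m = 4400 mm, Ec = 34.3 GPa = 34300 MPa
delta = 5 * 12.5 * 4400^4 / (384 * 34300 * 4582980044)
= 0.39 mm

0.39


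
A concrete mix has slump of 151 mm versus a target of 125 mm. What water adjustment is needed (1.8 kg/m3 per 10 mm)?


Difference = 125 - 151 = -26 mm
Water adjustment = -26 * 1.8 / 10 = -4.7 kg/m3

-4.7


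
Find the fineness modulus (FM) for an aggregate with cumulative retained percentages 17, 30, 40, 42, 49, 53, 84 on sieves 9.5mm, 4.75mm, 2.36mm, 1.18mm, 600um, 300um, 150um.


FM = sum(cumulative % retained) / 100
= 315 / 100
= 3.15

3.15


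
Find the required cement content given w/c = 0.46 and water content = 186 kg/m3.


Cement = water / (w/c)
= 186 / 0.46
= 404.3 kg/m3

404.3


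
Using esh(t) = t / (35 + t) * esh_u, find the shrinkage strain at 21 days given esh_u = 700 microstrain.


esh(21) = 21 / (35 + 21) * 700
= 21 / 56 * 700
= 262.5 microstrain

262.5


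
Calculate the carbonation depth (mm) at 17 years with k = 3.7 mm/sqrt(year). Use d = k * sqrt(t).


depth = k * sqrt(t)
= 3.7 * sqrt(17)
= 15.26 mm

15.26


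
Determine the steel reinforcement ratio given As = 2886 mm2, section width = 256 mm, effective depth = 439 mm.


rho = As / (b * d)
= 2886 / (256 * 439)
= 0.0257

0.0257


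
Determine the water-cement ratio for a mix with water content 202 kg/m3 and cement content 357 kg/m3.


w/c = water / cement
w/c = 202 / 357 = 0.566

0.566


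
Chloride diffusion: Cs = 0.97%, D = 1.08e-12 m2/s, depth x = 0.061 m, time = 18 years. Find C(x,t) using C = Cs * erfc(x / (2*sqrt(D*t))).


t_seconds = 18 * 365.25 * 24 * 3600 = 568036800.0 s
arg = 0.061 / (2 * sqrt(1.08e-12 * 568036800.0))
= 1.2314
erfc(1.2314) = 0.0816
C = 0.97 * 0.0816 = 0.0792%

0.0792


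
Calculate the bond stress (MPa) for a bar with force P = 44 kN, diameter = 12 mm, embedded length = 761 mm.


u = P / (pi * db * ld)
= 44 * 1000 / (pi * 12 * 761)
= 1.534 MPa

1.534


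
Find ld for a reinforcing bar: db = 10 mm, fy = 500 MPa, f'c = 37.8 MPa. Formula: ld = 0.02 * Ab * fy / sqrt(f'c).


Ab = pi * 10^2 / 4 = 78.54 mm2
ld = 0.02 * 78.54 * 500 / sqrt(37.8)
= 127.7 mm

127.7


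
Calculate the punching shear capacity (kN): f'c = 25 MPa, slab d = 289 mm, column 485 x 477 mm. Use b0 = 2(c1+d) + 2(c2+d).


b0 = 2*(485 + 289) + 2*(477 + 289) = 3080 mm
Vc = 0.33 * sqrt(25) * 3080 * 289 / 1000
= 1468.7 kN

1468.7


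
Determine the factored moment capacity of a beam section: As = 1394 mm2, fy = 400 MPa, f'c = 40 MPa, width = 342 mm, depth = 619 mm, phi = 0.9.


a = As * fy / (0.85 * f'c * b)
= 1394 * 400 / (0.85 * 40 * 342)
= 47.9532 mm
Mn = As * fy * (d - a/2) / 10^6
= 331.785 kN-m
phi*Mn = 0.9 * 331.785 = 298.61 kN-m

298.61
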